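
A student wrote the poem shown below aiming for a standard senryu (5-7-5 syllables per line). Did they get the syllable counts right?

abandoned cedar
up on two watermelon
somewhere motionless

Line 1: "abandoned cedar": 3+2 = 5 ✓
Line 2: "up on two watermelon": 1+1+1+4 = 7 ✓
Line 3: "somewhere motionless": 2+3 = 5 ✓

Yes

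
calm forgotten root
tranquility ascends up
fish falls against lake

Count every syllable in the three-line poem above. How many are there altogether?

Line 1: calm (1), forgotten (3), root (1) → 5
Line 2: tranquility (4), ascends (2), up (1) → 7
Line 3: fish (1), falls (1), against (2), lake (1) → 5
Total: 5 + 7 + 5 = 17

17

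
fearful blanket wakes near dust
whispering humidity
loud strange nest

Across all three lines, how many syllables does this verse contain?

Line 1: fearful (2), blanket (2), wakes (1), near (1), dust (1) → 7
Line 2: whispering (3), humidity (4) → 7
Line 3: loud (1), strange (1), nest (1) → 3
Total: 7 + 7 + 3 = 17

17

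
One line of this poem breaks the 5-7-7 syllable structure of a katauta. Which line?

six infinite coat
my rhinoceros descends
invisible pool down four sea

Line 1: "six infinite coat": 1+3+1 = 5 ✓
Line 2: "my rhinoceros descends": 1+4+2 = 7 ✓
Line 3: "invisible pool down four sea": 4+1+1+1+1 = 8 (expected 7)

The third line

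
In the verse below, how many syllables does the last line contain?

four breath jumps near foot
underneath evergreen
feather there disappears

The last line: "feather there disappears": 2+1+3 = 6

6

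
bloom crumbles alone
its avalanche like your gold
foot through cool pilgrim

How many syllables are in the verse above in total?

Line 1: bloom(1) + crumbles(2) + alone(2) = 5
Line 2: its(1) + avalanche(3) + like(1) + your(1) + gold(1) = 7
Line 3: foot(1) + through(1) + cool(1) + pilgrim(2) = 5
Total: 5 + 7 + 5 = 17

17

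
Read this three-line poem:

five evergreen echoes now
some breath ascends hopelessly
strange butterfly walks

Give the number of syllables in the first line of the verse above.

The first line: "five evergreen echoes now": 1+3+2+1 = 7

7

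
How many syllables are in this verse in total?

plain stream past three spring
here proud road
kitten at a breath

13

Line 1: "plain stream past three spring": 1+1+1+1+1 = 5
Line 2: "here proud road": 1+1+1 = 3
Line 3: "kitten at a breath": 2+1+1+1 = 5
Total: 5 + 3 + 5 = 13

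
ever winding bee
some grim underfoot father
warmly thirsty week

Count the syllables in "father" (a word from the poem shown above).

"father" has 2 syllables.

2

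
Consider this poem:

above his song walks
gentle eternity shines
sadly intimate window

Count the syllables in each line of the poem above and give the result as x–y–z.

Line 1: above (2), his (1), song (1), walks (1) → 5
Line 2: gentle (2), eternity (4), shines (1) → 7
Line 3: sadly (2), intimate (3), window (2) → 7

5–7–7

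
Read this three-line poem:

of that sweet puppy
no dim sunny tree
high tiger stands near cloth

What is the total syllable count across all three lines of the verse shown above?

16

Line 1: of(1) + that(1) + sweet(1) + puppy(2) = 5
Line 2: no(1) + dim(1) + sunny(2) + tree(1) = 5
Line 3: high(1) + tiger(2) + stands(1) + near(1) + cloth(1) = 6
Total: 5 + 5 + 6 = 16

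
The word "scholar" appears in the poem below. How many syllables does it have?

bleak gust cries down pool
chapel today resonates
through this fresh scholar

2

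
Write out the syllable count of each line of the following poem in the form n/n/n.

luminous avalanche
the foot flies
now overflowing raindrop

Line 1: luminous (3), avalanche (3) → 6
Line 2: the (1), foot (1), flies (1) → 3
Line 3: now (1), overflowing (4), raindrop (2) → 7

6/3/7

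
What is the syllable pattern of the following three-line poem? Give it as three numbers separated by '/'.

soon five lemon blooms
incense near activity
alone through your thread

5/7/5

Line 1: "soon five lemon blooms": 1+1+2+1 = 5
Line 2: "incense near activity": 2+1+4 = 7
Line 3: "alone through your thread": 2+1+1+1 = 5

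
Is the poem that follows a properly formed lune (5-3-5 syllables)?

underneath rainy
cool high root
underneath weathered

Line 1: "underneath rainy": 3+2 = 5 ✓
Line 2: "cool high root": 1+1+1 = 3 ✓
Line 3: "underneath weathered": 3+2 = 5 ✓

Yes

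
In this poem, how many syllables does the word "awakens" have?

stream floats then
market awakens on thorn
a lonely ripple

"awakens" has 3 syllables.

3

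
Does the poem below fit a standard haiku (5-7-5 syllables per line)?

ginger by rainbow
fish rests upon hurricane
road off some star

Line 1: ginger(2) + by(1) + rainbow(2) = 5 ✓
Line 2: fish(1) + rests(1) + upon(2) + hurricane(3) = 7 ✓
Line 3: road(1) + off(1) + some(1) + star(1) = 4 (expected 5)

No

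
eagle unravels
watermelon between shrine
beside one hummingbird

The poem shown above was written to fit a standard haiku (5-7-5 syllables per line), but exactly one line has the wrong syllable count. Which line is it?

Line 3

Line 1: "eagle unravels": 2+3 = 5 ✓
Line 2: "watermelon between shrine": 4+2+1 = 7 ✓
Line 3: "beside one hummingbird": 2+1+3 = 6 (expected 5)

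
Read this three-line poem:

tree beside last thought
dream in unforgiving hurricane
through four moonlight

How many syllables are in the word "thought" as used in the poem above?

1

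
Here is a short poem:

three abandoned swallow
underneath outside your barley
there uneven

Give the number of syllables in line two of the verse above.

Line two: "underneath outside your barley": 3+2+1+2 = 8

8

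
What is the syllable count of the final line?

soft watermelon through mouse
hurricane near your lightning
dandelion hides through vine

The final line: dandelion (4), hides (1), through (1), vine (1) → 7

7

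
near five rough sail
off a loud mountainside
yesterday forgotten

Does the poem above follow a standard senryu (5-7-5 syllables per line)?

Line 1: near (1), five (1), rough (1), sail (1) → 4 (expected 5)
Line 2: off (1), a (1), loud (1), mountainside (3) → 6 (expected 7)
Line 3: yesterday (3), forgotten (3) → 6 (expected 5)

No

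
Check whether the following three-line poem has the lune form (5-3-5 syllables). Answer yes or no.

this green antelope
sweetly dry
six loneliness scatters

No

Line 1: this (1), green (1), antelope (3) → 5 ✓
Line 2: sweetly (2), dry (1) → 3 ✓
Line 3: six (1), loneliness (3), scatters (2) → 6 (expected 5)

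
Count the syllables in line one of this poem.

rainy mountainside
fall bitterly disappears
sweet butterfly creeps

5

Line one: rainy(2) + mountainside(3) = 5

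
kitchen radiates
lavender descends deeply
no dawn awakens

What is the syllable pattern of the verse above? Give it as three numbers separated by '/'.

5/7/5

Line 1: kitchen (2), radiates (3) → 5
Line 2: lavender (3), descends (2), deeply (2) → 7
Line 3: no (1), dawn (1), awakens (3) → 5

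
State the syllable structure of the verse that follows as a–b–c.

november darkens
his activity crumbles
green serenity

5–7–5

Line 1: november (3), darkens (2) → 5
Line 2: his (1), activity (4), crumbles (2) → 7
Line 3: green (1), serenity (4) → 5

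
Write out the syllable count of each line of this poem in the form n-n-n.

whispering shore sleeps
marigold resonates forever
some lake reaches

Line 1: whispering(3) + shore(1) + sleeps(1) = 5
Line 2: marigold(3) + resonates(3) + forever(3) = 9
Line 3: some(1) + lake(1) + reaches(2) = 4

5-9-4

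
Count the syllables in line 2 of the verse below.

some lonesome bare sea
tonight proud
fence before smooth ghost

Line 2: tonight(2) + proud(1) = 3

3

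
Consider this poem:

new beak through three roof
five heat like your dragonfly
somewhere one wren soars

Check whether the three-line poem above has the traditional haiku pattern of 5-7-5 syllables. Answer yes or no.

Yes

Line 1: new(1) + beak(1) + through(1) + three(1) + roof(1) = 5 ✓
Line 2: five(1) + heat(1) + like(1) + your(1) + dragonfly(3) = 7 ✓
Line 3: somewhere(2) + one(1) + wren(1) + soars(1) = 5 ✓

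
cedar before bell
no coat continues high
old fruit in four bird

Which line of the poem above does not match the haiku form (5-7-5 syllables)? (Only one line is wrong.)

Line 1: cedar (2), before (2), bell (1) → 5 ✓
Line 2: no (1), coat (1), continues (3), high (1) → 6 (expected 7)
Line 3: old (1), fruit (1), in (1), four (1), bird (1) → 5 ✓

The second line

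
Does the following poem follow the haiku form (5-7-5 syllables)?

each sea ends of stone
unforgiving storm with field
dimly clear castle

Yes

Line 1: each (1), sea (1), ends (1), of (1), stone (1) → 5 ✓
Line 2: unforgiving (4), storm (1), with (1), field (1) → 7 ✓
Line 3: dimly (2), clear (1), castle (2) → 5 ✓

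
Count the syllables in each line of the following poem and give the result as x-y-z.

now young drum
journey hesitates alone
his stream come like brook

Line 1: now (1), young (1), drum (1) → 3
Line 2: journey (2), hesitates (3), alone (2) → 7
Line 3: his (1), stream (1), come (1), like (1), brook (1) → 5

3-7-5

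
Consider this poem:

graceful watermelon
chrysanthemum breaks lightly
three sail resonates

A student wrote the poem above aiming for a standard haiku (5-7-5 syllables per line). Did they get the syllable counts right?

No

Line 1: "graceful watermelon": 2+4 = 6 (expected 5)
Line 2: "chrysanthemum breaks lightly": 4+1+2 = 7 ✓
Line 3: "three sail resonates": 1+1+3 = 5 ✓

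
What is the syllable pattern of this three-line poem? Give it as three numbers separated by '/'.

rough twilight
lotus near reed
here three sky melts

3/4/4

Line 1: "rough twilight": 1+2 = 3
Line 2: "lotus near reed": 2+1+1 = 4
Line 3: "here three sky melts": 1+1+1+1 = 4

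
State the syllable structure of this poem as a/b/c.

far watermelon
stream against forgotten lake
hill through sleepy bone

5/7/5

Line 1: far (1), watermelon (4) → 5
Line 2: stream (1), against (2), forgotten (3), lake (1) → 7
Line 3: hill (1), through (1), sleepy (2), bone (1) → 5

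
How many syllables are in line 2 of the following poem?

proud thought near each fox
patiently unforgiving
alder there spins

7

Line 2: "patiently unforgiving": 3+4 = 7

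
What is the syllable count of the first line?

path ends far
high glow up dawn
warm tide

The first line: path(1) + ends(1) + far(1) = 3

3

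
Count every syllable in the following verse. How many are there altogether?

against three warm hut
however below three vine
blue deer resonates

Line 1: "against three warm hut": 2+1+1+1 = 5
Line 2: "however below three vine": 3+2+1+1 = 7
Line 3: "blue deer resonates": 1+1+3 = 5
Total: 5 + 7 + 5 = 17

17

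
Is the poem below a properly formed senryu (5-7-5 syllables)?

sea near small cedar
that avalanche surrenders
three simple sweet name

Yes

Line 1: "sea near small cedar": 1+1+1+2 = 5 ✓
Line 2: "that avalanche surrenders": 1+3+3 = 7 ✓
Line 3: "three simple sweet name": 1+2+1+1 = 5 ✓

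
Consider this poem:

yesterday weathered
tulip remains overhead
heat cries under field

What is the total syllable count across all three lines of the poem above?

Line 1: yesterday (3), weathered (2) → 5
Line 2: tulip (2), remains (2), overhead (3) → 7
Line 3: heat (1), cries (1), under (2), field (1) → 5
Total: 5 + 7 + 5 = 17

17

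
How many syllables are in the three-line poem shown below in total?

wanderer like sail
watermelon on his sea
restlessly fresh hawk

17

Line 1: "wanderer like sail": 3+1+1 = 5
Line 2: "watermelon on his sea": 4+1+1+1 = 7
Line 3: "restlessly fresh hawk": 3+1+1 = 5
Total: 5 + 7 + 5 = 17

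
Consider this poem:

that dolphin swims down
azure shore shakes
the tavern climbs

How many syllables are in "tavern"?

2

"tavern" has 2 syllables.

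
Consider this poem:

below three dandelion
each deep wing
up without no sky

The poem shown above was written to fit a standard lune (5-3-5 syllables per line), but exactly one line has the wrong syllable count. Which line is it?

Line 1: below (2), three (1), dandelion (4) → 7 (expected 5)
Line 2: each (1), deep (1), wing (1) → 3 ✓
Line 3: up (1), without (2), no (1), sky (1) → 5 ✓

The first line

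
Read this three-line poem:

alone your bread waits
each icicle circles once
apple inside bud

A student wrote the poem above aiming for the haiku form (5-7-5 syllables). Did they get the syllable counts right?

Line 1: alone (2), your (1), bread (1), waits (1) → 5 ✓
Line 2: each (1), icicle (3), circles (2), once (1) → 7 ✓
Line 3: apple (2), inside (2), bud (1) → 5 ✓

Yes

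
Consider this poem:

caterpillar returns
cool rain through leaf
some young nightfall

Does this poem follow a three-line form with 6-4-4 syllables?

Yes

Line 1: caterpillar(4) + returns(2) = 6 ✓
Line 2: cool(1) + rain(1) + through(1) + leaf(1) = 4 ✓
Line 3: some(1) + young(1) + nightfall(2) = 4 ✓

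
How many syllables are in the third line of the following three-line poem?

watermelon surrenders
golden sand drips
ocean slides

3

The third line: "ocean slides": 2+1 = 3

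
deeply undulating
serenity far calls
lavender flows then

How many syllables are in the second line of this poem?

The second line: serenity(4) + far(1) + calls(1) = 6

6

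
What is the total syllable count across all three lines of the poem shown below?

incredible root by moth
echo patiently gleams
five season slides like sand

Line 1: incredible(4) + root(1) + by(1) + moth(1) = 7
Line 2: echo(2) + patiently(3) + gleams(1) = 6
Line 3: five(1) + season(2) + slides(1) + like(1) + sand(1) = 6
Total: 7 + 6 + 6 = 19

19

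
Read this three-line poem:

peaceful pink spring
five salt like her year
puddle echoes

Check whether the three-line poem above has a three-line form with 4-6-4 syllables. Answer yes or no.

No

Line 1: "peaceful pink spring": 2+1+1 = 4 ✓
Line 2: "five salt like her year": 1+1+1+1+1 = 5 (expected 6)
Line 3: "puddle echoes": 2+2 = 4 ✓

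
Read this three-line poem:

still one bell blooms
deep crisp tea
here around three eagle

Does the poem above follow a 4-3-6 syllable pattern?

Line 1: still(1) + one(1) + bell(1) + blooms(1) = 4 ✓
Line 2: deep(1) + crisp(1) + tea(1) = 3 ✓
Line 3: here(1) + around(2) + three(1) + eagle(2) = 6 ✓

Yes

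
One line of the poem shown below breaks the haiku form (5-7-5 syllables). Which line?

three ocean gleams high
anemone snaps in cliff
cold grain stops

The third line

Line 1: "three ocean gleams high": 1+2+1+1 = 5 ✓
Line 2: "anemone snaps in cliff": 4+1+1+1 = 7 ✓
Line 3: "cold grain stops": 1+1+1 = 3 (expected 5)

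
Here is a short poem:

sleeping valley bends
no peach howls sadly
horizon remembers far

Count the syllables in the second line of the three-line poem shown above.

5

The second line: "no peach howls sadly": 1+1+1+2 = 5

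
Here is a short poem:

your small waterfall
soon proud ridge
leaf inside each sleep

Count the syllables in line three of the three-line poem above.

5

Line three: "leaf inside each sleep": 1+2+1+1 = 5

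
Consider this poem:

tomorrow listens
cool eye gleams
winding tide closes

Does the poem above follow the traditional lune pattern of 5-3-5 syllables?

Yes

Line 1: tomorrow (3), listens (2) → 5 ✓
Line 2: cool (1), eye (1), gleams (1) → 3 ✓
Line 3: winding (2), tide (1), closes (2) → 5 ✓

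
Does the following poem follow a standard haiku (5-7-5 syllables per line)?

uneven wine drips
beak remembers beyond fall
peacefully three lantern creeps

Line 1: "uneven wine drips": 3+1+1 = 5 ✓
Line 2: "beak remembers beyond fall": 1+3+2+1 = 7 ✓
Line 3: "peacefully three lantern creeps": 3+1+2+1 = 7 (expected 5)

No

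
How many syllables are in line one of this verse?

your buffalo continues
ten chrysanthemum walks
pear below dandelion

7

Line one: your (1), buffalo (3), continues (3) → 7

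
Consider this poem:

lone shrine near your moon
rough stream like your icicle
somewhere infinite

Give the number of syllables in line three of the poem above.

5

Line three: "somewhere infinite": 2+3 = 5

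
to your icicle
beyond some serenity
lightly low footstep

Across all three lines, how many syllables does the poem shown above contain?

17

Line 1: "to your icicle": 1+1+3 = 5
Line 2: "beyond some serenity": 2+1+4 = 7
Line 3: "lightly low footstep": 2+1+2 = 5
Total: 5 + 7 + 5 = 17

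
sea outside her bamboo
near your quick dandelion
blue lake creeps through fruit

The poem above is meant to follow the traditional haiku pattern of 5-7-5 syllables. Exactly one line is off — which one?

Line 1: sea (1), outside (2), her (1), bamboo (2) → 6 (expected 5)
Line 2: near (1), your (1), quick (1), dandelion (4) → 7 ✓
Line 3: blue (1), lake (1), creeps (1), through (1), fruit (1) → 5 ✓

The first line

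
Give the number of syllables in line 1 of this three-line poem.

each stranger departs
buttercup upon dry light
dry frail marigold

Line 1: each (1), stranger (2), departs (2) → 5

5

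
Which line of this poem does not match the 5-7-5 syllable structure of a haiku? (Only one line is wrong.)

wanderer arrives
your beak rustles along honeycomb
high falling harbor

Line 1: wanderer(3) + arrives(2) = 5 ✓
Line 2: your(1) + beak(1) + rustles(2) + along(2) + honeycomb(3) = 9 (expected 7)
Line 3: high(1) + falling(2) + harbor(2) = 5 ✓

The second line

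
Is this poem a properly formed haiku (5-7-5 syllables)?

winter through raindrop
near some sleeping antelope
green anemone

Yes

Line 1: winter(2) + through(1) + raindrop(2) = 5 ✓
Line 2: near(1) + some(1) + sleeping(2) + antelope(3) = 7 ✓
Line 3: green(1) + anemone(4) = 5 ✓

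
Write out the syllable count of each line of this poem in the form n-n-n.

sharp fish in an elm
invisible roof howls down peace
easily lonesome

5-8-5

Line 1: "sharp fish in an elm": 1+1+1+1+1 = 5
Line 2: "invisible roof howls down peace": 4+1+1+1+1 = 8
Line 3: "easily lonesome": 3+2 = 5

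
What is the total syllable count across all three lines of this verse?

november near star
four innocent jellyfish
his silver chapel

Line 1: november(3) + near(1) + star(1) = 5
Line 2: four(1) + innocent(3) + jellyfish(3) = 7
Line 3: his(1) + silver(2) + chapel(2) = 5
Total: 5 + 7 + 5 = 17

17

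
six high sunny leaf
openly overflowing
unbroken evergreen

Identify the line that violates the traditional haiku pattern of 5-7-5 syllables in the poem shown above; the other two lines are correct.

Line 1: "six high sunny leaf": 1+1+2+1 = 5 ✓
Line 2: "openly overflowing": 3+4 = 7 ✓
Line 3: "unbroken evergreen": 3+3 = 6 (expected 5)

The third line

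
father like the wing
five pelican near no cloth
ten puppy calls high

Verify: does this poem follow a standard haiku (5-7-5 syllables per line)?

Yes

Line 1: father(2) + like(1) + the(1) + wing(1) = 5 ✓
Line 2: five(1) + pelican(3) + near(1) + no(1) + cloth(1) = 7 ✓
Line 3: ten(1) + puppy(2) + calls(1) + high(1) = 5 ✓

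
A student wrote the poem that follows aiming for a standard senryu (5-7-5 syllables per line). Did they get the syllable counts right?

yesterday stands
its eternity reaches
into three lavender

Line 1: yesterday (3), stands (1) → 4 (expected 5)
Line 2: its (1), eternity (4), reaches (2) → 7 ✓
Line 3: into (2), three (1), lavender (3) → 6 (expected 5)

No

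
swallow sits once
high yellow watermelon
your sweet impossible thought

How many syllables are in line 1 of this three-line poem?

Line 1: swallow (2), sits (1), once (1) → 4

4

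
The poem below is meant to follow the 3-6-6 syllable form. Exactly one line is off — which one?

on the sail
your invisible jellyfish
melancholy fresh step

Line 1: "on the sail": 1+1+1 = 3 ✓
Line 2: "your invisible jellyfish": 1+4+3 = 8 (expected 6)
Line 3: "melancholy fresh step": 4+1+1 = 6 ✓

Line 2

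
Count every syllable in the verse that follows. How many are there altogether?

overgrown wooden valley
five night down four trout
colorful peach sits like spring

19

Line 1: overgrown(3) + wooden(2) + valley(2) = 7
Line 2: five(1) + night(1) + down(1) + four(1) + trout(1) = 5
Line 3: colorful(3) + peach(1) + sits(1) + like(1) + spring(1) = 7
Total: 7 + 5 + 7 = 19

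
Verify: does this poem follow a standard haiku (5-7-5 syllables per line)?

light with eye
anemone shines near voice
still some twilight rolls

Line 1: "light with eye": 1+1+1 = 3 (expected 5)
Line 2: "anemone shines near voice": 4+1+1+1 = 7 ✓
Line 3: "still some twilight rolls": 1+1+2+1 = 5 ✓

No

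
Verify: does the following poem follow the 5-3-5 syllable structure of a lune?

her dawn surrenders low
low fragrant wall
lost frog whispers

Line 1: "her dawn surrenders low": 1+1+3+1 = 6 (expected 5)
Line 2: "low fragrant wall": 1+2+1 = 4 (expected 3)
Line 3: "lost frog whispers": 1+1+2 = 4 (expected 5)

No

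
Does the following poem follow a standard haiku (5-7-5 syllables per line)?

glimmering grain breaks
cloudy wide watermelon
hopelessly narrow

Line 1: glimmering (3), grain (1), breaks (1) → 5 ✓
Line 2: cloudy (2), wide (1), watermelon (4) → 7 ✓
Line 3: hopelessly (3), narrow (2) → 5 ✓

Yes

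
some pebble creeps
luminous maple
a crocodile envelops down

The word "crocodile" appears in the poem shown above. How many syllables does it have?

"crocodile" has 3 syllables.

3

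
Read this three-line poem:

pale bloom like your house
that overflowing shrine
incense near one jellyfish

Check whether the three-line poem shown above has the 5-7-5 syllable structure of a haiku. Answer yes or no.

Line 1: pale (1), bloom (1), like (1), your (1), house (1) → 5 ✓
Line 2: that (1), overflowing (4), shrine (1) → 6 (expected 7)
Line 3: incense (2), near (1), one (1), jellyfish (3) → 7 (expected 5)

No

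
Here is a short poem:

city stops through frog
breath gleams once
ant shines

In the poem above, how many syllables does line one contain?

5

Line one: "city stops through frog": 2+1+1+1 = 5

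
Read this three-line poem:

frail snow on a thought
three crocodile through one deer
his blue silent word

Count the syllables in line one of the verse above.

Line one: frail (1), snow (1), on (1), a (1), thought (1) → 5

5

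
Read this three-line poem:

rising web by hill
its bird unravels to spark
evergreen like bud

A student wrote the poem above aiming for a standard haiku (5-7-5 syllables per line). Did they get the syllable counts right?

Line 1: "rising web by hill": 2+1+1+1 = 5 ✓
Line 2: "its bird unravels to spark": 1+1+3+1+1 = 7 ✓
Line 3: "evergreen like bud": 3+1+1 = 5 ✓

Yes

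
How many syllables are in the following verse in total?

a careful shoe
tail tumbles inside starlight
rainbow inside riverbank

18

Line 1: a(1) + careful(2) + shoe(1) = 4
Line 2: tail(1) + tumbles(2) + inside(2) + starlight(2) = 7
Line 3: rainbow(2) + inside(2) + riverbank(3) = 7
Total: 4 + 7 + 7 = 18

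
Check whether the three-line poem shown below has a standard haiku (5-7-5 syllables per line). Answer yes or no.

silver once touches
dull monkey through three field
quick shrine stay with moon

Line 1: "silver once touches": 2+1+2 = 5 ✓
Line 2: "dull monkey through three field": 1+2+1+1+1 = 6 (expected 7)
Line 3: "quick shrine stay with moon": 1+1+1+1+1 = 5 ✓

No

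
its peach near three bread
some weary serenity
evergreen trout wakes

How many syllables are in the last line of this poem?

The last line: evergreen (3), trout (1), wakes (1) → 5

5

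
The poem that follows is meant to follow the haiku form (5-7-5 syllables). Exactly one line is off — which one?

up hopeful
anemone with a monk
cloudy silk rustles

Line 1: up(1) + hopeful(2) = 3 (expected 5)
Line 2: anemone(4) + with(1) + a(1) + monk(1) = 7 ✓
Line 3: cloudy(2) + silk(1) + rustles(2) = 5 ✓

The first line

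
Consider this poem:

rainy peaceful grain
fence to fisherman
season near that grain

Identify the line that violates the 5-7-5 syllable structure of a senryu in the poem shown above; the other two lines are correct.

The second line

Line 1: rainy(2) + peaceful(2) + grain(1) = 5 ✓
Line 2: fence(1) + to(1) + fisherman(3) = 5 (expected 7)
Line 3: season(2) + near(1) + that(1) + grain(1) = 5 ✓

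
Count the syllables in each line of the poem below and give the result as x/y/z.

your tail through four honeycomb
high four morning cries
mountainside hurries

7/5/5

Line 1: your(1) + tail(1) + through(1) + four(1) + honeycomb(3) = 7
Line 2: high(1) + four(1) + morning(2) + cries(1) = 5
Line 3: mountainside(3) + hurries(2) = 5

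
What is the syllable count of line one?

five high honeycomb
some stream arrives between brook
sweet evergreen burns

Line one: five(1) + high(1) + honeycomb(3) = 5

5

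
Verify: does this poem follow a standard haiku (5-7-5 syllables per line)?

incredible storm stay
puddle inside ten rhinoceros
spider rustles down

No

Line 1: incredible(4) + storm(1) + stay(1) = 6 (expected 5)
Line 2: puddle(2) + inside(2) + ten(1) + rhinoceros(4) = 9 (expected 7)
Line 3: spider(2) + rustles(2) + down(1) = 5 ✓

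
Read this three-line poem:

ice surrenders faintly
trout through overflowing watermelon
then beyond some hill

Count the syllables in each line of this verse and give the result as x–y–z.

Line 1: ice (1), surrenders (3), faintly (2) → 6
Line 2: trout (1), through (1), overflowing (4), watermelon (4) → 10
Line 3: then (1), beyond (2), some (1), hill (1) → 5

6–10–5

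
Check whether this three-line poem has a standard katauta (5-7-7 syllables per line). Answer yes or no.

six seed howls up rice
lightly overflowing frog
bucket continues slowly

Yes

Line 1: six (1), seed (1), howls (1), up (1), rice (1) → 5 ✓
Line 2: lightly (2), overflowing (4), frog (1) → 7 ✓
Line 3: bucket (2), continues (3), slowly (2) → 7 ✓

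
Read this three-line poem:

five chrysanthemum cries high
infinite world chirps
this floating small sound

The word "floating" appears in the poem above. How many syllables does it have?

2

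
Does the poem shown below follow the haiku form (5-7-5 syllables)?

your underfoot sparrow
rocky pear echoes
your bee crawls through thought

Line 1: "your underfoot sparrow": 1+3+2 = 6 (expected 5)
Line 2: "rocky pear echoes": 2+1+2 = 5 (expected 7)
Line 3: "your bee crawls through thought": 1+1+1+1+1 = 5 ✓

No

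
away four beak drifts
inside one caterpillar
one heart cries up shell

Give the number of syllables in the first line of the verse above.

The first line: away (2), four (1), beak (1), drifts (1) → 5

5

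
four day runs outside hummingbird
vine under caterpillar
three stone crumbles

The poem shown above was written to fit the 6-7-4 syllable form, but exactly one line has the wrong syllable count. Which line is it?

Line 1

Line 1: four(1) + day(1) + runs(1) + outside(2) + hummingbird(3) = 8 (expected 6)
Line 2: vine(1) + under(2) + caterpillar(4) = 7 ✓
Line 3: three(1) + stone(1) + crumbles(2) = 4 ✓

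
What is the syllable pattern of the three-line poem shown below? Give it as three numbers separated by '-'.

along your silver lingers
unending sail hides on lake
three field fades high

Line 1: along(2) + your(1) + silver(2) + lingers(2) = 7
Line 2: unending(3) + sail(1) + hides(1) + on(1) + lake(1) = 7
Line 3: three(1) + field(1) + fades(1) + high(1) = 4

7-7-4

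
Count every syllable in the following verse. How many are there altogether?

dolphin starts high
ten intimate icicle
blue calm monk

Line 1: "dolphin starts high": 2+1+1 = 4
Line 2: "ten intimate icicle": 1+3+3 = 7
Line 3: "blue calm monk": 1+1+1 = 3
Total: 4 + 7 + 3 = 14

14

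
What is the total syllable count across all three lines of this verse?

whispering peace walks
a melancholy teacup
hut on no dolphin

Line 1: whispering (3), peace (1), walks (1) → 5
Line 2: a (1), melancholy (4), teacup (2) → 7
Line 3: hut (1), on (1), no (1), dolphin (2) → 5
Total: 5 + 7 + 5 = 17

17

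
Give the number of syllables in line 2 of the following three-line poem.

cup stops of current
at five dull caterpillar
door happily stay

7

Line 2: at(1) + five(1) + dull(1) + caterpillar(4) = 7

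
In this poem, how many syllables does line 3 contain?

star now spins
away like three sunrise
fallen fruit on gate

Line 3: fallen (2), fruit (1), on (1), gate (1) → 5

5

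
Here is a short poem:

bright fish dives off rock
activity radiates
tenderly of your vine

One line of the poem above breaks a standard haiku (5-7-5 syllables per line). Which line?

Line 3

Line 1: "bright fish dives off rock": 1+1+1+1+1 = 5 ✓
Line 2: "activity radiates": 4+3 = 7 ✓
Line 3: "tenderly of your vine": 3+1+1+1 = 6 (expected 5)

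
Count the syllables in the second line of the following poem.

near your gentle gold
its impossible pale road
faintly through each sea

7

The second line: its(1) + impossible(4) + pale(1) + road(1) = 7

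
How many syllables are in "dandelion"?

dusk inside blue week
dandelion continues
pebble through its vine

4

"dandelion" has 4 syllables.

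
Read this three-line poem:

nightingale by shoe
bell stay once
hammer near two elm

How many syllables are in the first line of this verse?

5

The first line: nightingale(3) + by(1) + shoe(1) = 5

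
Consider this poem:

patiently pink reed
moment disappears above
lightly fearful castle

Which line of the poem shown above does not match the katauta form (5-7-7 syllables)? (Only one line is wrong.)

Line 1: patiently(3) + pink(1) + reed(1) = 5 ✓
Line 2: moment(2) + disappears(3) + above(2) = 7 ✓
Line 3: lightly(2) + fearful(2) + castle(2) = 6 (expected 7)

Line 3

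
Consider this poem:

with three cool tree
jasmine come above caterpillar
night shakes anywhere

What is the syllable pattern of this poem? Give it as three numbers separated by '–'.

Line 1: with (1), three (1), cool (1), tree (1) → 4
Line 2: jasmine (2), come (1), above (2), caterpillar (4) → 9
Line 3: night (1), shakes (1), anywhere (3) → 5

4–9–5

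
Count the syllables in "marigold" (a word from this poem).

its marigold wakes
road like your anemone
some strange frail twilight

3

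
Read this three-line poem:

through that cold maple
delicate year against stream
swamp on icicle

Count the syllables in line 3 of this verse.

5

Line 3: swamp(1) + on(1) + icicle(3) = 5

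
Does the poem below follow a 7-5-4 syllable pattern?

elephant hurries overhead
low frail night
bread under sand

No

Line 1: elephant(3) + hurries(2) + overhead(3) = 8 (expected 7)
Line 2: low(1) + frail(1) + night(1) = 3 (expected 5)
Line 3: bread(1) + under(2) + sand(1) = 4 ✓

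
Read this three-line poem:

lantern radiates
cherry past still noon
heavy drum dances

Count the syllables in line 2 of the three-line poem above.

5

Line 2: cherry (2), past (1), still (1), noon (1) → 5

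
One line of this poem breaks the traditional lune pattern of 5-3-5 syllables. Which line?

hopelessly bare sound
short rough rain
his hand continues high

Line 1: hopelessly (3), bare (1), sound (1) → 5 ✓
Line 2: short (1), rough (1), rain (1) → 3 ✓
Line 3: his (1), hand (1), continues (3), high (1) → 6 (expected 5)

Line 3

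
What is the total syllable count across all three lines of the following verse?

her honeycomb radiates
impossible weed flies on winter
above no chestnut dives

Line 1: "her honeycomb radiates": 1+3+3 = 7
Line 2: "impossible weed flies on winter": 4+1+1+1+2 = 9
Line 3: "above no chestnut dives": 2+1+2+1 = 6
Total: 7 + 9 + 6 = 22

22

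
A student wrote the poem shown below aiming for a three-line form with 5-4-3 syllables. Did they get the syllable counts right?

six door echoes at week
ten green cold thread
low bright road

No

Line 1: "six door echoes at week": 1+1+2+1+1 = 6 (expected 5)
Line 2: "ten green cold thread": 1+1+1+1 = 4 ✓
Line 3: "low bright road": 1+1+1 = 3 ✓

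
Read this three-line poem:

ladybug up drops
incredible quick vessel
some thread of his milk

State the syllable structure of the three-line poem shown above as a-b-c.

5-7-5

Line 1: "ladybug up drops": 3+1+1 = 5
Line 2: "incredible quick vessel": 4+1+2 = 7
Line 3: "some thread of his milk": 1+1+1+1+1 = 5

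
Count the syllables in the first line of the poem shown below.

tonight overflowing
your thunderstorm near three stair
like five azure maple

6

The first line: tonight(2) + overflowing(4) = 6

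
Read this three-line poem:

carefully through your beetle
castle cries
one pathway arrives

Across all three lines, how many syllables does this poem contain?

Line 1: carefully (3), through (1), your (1), beetle (2) → 7
Line 2: castle (2), cries (1) → 3
Line 3: one (1), pathway (2), arrives (2) → 5
Total: 7 + 3 + 5 = 15

15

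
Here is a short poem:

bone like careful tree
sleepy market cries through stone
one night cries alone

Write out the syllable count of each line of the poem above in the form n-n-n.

Line 1: "bone like careful tree": 1+1+2+1 = 5
Line 2: "sleepy market cries through stone": 2+2+1+1+1 = 7
Line 3: "one night cries alone": 1+1+1+2 = 5

5-7-5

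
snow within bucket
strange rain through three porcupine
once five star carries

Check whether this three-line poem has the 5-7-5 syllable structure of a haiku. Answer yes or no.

Yes

Line 1: snow(1) + within(2) + bucket(2) = 5 ✓
Line 2: strange(1) + rain(1) + through(1) + three(1) + porcupine(3) = 7 ✓
Line 3: once(1) + five(1) + star(1) + carries(2) = 5 ✓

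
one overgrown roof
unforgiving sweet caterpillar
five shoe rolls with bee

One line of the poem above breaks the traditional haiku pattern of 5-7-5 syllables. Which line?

Line 1: one (1), overgrown (3), roof (1) → 5 ✓
Line 2: unforgiving (4), sweet (1), caterpillar (4) → 9 (expected 7)
Line 3: five (1), shoe (1), rolls (1), with (1), bee (1) → 5 ✓

The second line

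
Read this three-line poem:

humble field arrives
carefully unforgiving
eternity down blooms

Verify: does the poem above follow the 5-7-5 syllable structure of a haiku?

No

Line 1: humble(2) + field(1) + arrives(2) = 5 ✓
Line 2: carefully(3) + unforgiving(4) = 7 ✓
Line 3: eternity(4) + down(1) + blooms(1) = 6 (expected 5)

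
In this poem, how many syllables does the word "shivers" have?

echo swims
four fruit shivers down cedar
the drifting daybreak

2

"shivers" has 2 syllables.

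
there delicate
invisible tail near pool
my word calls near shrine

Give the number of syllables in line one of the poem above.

Line one: there(1) + delicate(3) = 4

4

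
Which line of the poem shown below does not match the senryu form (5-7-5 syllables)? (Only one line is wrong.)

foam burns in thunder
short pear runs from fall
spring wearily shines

Line 1: "foam burns in thunder": 1+1+1+2 = 5 ✓
Line 2: "short pear runs from fall": 1+1+1+1+1 = 5 (expected 7)
Line 3: "spring wearily shines": 1+3+1 = 5 ✓

The second line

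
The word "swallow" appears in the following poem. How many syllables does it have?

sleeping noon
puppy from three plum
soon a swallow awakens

"swallow" has 2 syllables.

2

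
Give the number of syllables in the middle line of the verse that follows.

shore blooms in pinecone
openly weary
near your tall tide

The middle line: openly (3), weary (2) → 5

5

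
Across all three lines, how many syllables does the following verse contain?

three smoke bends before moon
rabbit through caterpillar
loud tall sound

16

Line 1: three (1), smoke (1), bends (1), before (2), moon (1) → 6
Line 2: rabbit (2), through (1), caterpillar (4) → 7
Line 3: loud (1), tall (1), sound (1) → 3
Total: 6 + 7 + 3 = 16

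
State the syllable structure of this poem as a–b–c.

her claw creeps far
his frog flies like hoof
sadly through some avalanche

Line 1: her(1) + claw(1) + creeps(1) + far(1) = 4
Line 2: his(1) + frog(1) + flies(1) + like(1) + hoof(1) = 5
Line 3: sadly(2) + through(1) + some(1) + avalanche(3) = 7

4–5–7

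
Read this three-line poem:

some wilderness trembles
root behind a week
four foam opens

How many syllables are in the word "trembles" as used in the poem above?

"trembles" has 2 syllables.

2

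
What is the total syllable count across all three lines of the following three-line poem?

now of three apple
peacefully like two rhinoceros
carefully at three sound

Line 1: now(1) + of(1) + three(1) + apple(2) = 5
Line 2: peacefully(3) + like(1) + two(1) + rhinoceros(4) = 9
Line 3: carefully(3) + at(1) + three(1) + sound(1) = 6
Total: 5 + 9 + 6 = 20

20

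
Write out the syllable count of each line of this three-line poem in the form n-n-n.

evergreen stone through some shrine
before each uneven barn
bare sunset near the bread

Line 1: evergreen(3) + stone(1) + through(1) + some(1) + shrine(1) = 7
Line 2: before(2) + each(1) + uneven(3) + barn(1) = 7
Line 3: bare(1) + sunset(2) + near(1) + the(1) + bread(1) = 6

7-7-6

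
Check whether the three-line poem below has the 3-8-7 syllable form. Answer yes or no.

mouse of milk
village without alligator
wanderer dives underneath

Yes

Line 1: "mouse of milk": 1+1+1 = 3 ✓
Line 2: "village without alligator": 2+2+4 = 8 ✓
Line 3: "wanderer dives underneath": 3+1+3 = 7 ✓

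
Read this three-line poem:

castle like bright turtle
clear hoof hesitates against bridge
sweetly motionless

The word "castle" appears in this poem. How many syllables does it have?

2

"castle" has 2 syllables.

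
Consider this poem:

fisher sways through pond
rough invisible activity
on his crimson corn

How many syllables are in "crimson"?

2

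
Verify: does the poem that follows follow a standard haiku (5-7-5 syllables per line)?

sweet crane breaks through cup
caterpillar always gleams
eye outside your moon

Line 1: sweet (1), crane (1), breaks (1), through (1), cup (1) → 5 ✓
Line 2: caterpillar (4), always (2), gleams (1) → 7 ✓
Line 3: eye (1), outside (2), your (1), moon (1) → 5 ✓

Yes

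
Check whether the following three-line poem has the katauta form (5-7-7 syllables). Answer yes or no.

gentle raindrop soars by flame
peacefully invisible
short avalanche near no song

Line 1: gentle(2) + raindrop(2) + soars(1) + by(1) + flame(1) = 7 (expected 5)
Line 2: peacefully(3) + invisible(4) = 7 ✓
Line 3: short(1) + avalanche(3) + near(1) + no(1) + song(1) = 7 ✓

No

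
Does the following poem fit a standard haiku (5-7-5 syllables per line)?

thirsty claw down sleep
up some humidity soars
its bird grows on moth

Line 1: thirsty(2) + claw(1) + down(1) + sleep(1) = 5 ✓
Line 2: up(1) + some(1) + humidity(4) + soars(1) = 7 ✓
Line 3: its(1) + bird(1) + grows(1) + on(1) + moth(1) = 5 ✓

Yes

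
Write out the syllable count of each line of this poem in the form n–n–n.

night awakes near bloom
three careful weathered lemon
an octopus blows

Line 1: "night awakes near bloom": 1+2+1+1 = 5
Line 2: "three careful weathered lemon": 1+2+2+2 = 7
Line 3: "an octopus blows": 1+3+1 = 5

5–7–5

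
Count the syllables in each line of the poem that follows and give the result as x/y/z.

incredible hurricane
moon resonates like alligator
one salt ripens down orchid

7/9/7

Line 1: incredible (4), hurricane (3) → 7
Line 2: moon (1), resonates (3), like (1), alligator (4) → 9
Line 3: one (1), salt (1), ripens (2), down (1), orchid (2) → 7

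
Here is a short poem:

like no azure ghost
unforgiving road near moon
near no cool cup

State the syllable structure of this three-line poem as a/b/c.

5/7/4

Line 1: "like no azure ghost": 1+1+2+1 = 5
Line 2: "unforgiving road near moon": 4+1+1+1 = 7
Line 3: "near no cool cup": 1+1+1+1 = 4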